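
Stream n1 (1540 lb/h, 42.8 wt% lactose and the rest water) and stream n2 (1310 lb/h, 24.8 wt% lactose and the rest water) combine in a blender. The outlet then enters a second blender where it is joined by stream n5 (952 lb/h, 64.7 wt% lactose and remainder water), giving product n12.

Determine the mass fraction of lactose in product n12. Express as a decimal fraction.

0.4208

Overall, product flow = 3802 lb/h.
lactose in = 1540×0.428 + 1310×0.248 + 952×0.647 = 1599.9 lb/h.
lactose fraction in n12 = 0.4208.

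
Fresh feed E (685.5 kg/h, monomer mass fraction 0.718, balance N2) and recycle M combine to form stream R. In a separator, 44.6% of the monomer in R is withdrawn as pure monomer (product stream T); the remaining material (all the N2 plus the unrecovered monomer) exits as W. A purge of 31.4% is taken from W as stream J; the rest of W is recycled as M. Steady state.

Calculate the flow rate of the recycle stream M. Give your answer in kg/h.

N2 enters only via E and leaves only via the purge: 685.5×0.282 = 0.314×(N2 in W), and the separator passes all N2, so N2 in R = N2 in W = 615.64 kg/h.
monomer in R: m_A = 685.5×0.718 + (1−0.314)·(1−0.446)·m_A, so m_A = 492.19/0.6200 = 793.91 kg/h.
W = (1−0.446)×793.91 + 615.64 = 1055.5 kg/h.
Recycle M = (1−0.314)×1055.5 = 724.05 kg/h.

724 kg/h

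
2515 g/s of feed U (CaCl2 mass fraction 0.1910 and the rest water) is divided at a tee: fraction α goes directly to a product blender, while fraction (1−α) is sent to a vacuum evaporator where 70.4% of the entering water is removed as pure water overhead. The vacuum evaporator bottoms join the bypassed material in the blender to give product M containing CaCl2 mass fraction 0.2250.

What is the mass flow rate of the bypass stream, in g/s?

All 2515×0.191 = 480.37 g/s of CaCl2 reaches M, so M = 480.37/0.225 = 2135 g/s and vapour = 380.04 g/s.
The evaporator receives (1−α)·2515 of feed at 0.809 water and removes 0.704 of that water:
0.704×0.809×(1−α)×2515 = 380.04
(1−α) = 380.04/1432.4 = 0.2653;  α = 0.7347.
Bypass flow = 0.7347×2515 = 1847.7 g/s.

1848 g/s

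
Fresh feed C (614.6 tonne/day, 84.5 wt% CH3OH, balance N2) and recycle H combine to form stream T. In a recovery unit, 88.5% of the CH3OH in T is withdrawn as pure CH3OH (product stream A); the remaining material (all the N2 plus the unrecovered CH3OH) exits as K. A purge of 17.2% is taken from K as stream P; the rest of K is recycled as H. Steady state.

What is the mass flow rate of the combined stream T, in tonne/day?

1128 tonne/day

N2 enters only via C and leaves only via the purge: 614.6×0.155 = 0.172×(N2 in K), and the recovery unit passes all N2, so N2 in T = N2 in K = 553.85 tonne/day.
CH3OH in T: m_A = 614.6×0.845 + (1−0.172)·(1−0.885)·m_A, so m_A = 519.34/0.9048 = 573.99 tonne/day.
T = 573.99 + 553.85 = 1127.8 tonne/day.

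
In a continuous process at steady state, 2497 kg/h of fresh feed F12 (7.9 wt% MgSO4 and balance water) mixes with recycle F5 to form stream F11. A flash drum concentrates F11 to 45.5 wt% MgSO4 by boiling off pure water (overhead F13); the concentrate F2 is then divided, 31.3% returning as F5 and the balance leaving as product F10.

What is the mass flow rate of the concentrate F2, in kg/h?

631.1 kg/h

Overall MgSO4 balance (none leaves overhead): MgSO4 in fresh feed = MgSO4 in product, i.e. 2497×0.079 = (1−0.313)·F2·0.455.
F2 = 197.26/(0.455×0.687) = 631.07 kg/h.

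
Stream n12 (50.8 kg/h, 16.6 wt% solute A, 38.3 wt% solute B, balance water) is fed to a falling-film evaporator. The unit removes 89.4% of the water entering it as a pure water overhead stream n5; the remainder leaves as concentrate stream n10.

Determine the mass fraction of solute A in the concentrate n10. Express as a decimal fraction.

solute A is not removed: 50.8×0.166 = 8.4328 kg/h of solute A enters n10.
water entering = 50.8×0.451 = 22.911 kg/h; overhead removed = 0.894×22.911 = 20.482 kg/h.
Concentrate = 50.8 − 20.482 = 30.318 kg/h.
Mass fraction = 8.4328/30.318 = 0.278.

0.278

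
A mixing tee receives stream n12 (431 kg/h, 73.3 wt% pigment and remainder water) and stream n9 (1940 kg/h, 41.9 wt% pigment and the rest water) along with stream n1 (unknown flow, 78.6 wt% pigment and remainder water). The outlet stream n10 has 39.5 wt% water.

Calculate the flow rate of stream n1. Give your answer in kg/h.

Let n1 be the unknown flow. Total out = 2371 + n1.
water balance: 1242.2 + 0.214·n1 = 0.395·(2371 + n1)
(0.214 − 0.395)·n1 = 0.395×2371 − 1242.2 = -305.67
n1 = -305.67 / -0.181 = 1688.8 kg/h

1689 kg/h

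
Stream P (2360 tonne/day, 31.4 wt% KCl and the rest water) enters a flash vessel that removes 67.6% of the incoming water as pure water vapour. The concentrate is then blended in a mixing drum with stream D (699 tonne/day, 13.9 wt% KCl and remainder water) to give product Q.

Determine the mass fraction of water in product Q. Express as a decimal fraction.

0.5733

Vapour removed = 0.676×0.686×2360 = 1094.4 tonne/day; concentrate = 1265.6 tonne/day.
water reaching the mixer = 524.54 (from concentrate) + 699×0.861 = 1126.4 tonne/day.
Product flow = 1265.6 + 699 = 1964.6 tonne/day; water fraction = 0.5733.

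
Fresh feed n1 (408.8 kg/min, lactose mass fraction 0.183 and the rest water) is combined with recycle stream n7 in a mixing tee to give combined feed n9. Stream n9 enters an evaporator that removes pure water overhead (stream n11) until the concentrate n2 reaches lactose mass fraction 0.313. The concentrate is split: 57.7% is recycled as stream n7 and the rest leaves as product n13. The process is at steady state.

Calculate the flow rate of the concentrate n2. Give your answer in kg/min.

Overall lactose balance (none leaves overhead): lactose in fresh feed = lactose in product, i.e. 408.8×0.183 = (1−0.577)·n2·0.313.
n2 = 74.81/(0.313×0.423) = 565.04 kg/min.

565 kg/min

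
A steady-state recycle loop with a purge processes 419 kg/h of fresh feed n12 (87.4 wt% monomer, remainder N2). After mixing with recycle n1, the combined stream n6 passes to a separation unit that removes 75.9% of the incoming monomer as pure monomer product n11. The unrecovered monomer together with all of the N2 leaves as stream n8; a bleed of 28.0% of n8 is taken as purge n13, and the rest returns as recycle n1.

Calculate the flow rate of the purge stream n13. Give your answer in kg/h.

N2 enters only via n12 and leaves only via the purge: 419×0.126 = 0.280×(N2 in n8), and the separation unit passes all N2, so N2 in n6 = N2 in n8 = 188.55 kg/h.
monomer in n6: m_A = 419×0.874 + (1−0.280)·(1−0.759)·m_A, so m_A = 366.21/0.8265 = 443.09 kg/h.
n8 = (1−0.759)×443.09 + 188.55 = 295.33 kg/h.
Purge n13 = 0.280×295.33 = 82.694 kg/h.

82.69 kg/h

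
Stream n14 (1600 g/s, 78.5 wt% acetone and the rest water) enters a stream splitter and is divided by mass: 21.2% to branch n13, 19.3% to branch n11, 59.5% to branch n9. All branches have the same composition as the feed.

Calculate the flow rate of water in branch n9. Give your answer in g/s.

Branch n9 total = 0.595×1600 = 952 g/s.
water in n9 = 0.215×952 = 204.68 g/s.

204.7 g/s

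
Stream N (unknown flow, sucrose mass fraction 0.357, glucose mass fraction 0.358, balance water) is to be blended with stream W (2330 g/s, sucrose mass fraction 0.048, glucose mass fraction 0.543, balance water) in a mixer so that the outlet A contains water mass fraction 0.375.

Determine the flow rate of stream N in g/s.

Let N be the unknown flow. Total out = 2330 + N.
water balance: 952.97 + 0.285·N = 0.375·(2330 + N)
(0.285 − 0.375)·N = 0.375×2330 − 952.97 = -79.22
N = -79.22 / -0.090 = 880.22 g/s

880.2 g/s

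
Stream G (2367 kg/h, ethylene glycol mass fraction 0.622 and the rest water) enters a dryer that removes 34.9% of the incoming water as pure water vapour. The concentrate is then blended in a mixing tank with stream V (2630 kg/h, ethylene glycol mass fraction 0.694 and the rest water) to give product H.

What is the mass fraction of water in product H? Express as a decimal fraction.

0.296

Vapour removed = 0.349×0.378×2367 = 312.26 kg/h; concentrate = 2054.7 kg/h.
water reaching the mixer = 582.47 (from concentrate) + 2630×0.306 = 1387.2 kg/h.
Product flow = 2054.7 + 2630 = 4684.7 kg/h; water fraction = 0.296.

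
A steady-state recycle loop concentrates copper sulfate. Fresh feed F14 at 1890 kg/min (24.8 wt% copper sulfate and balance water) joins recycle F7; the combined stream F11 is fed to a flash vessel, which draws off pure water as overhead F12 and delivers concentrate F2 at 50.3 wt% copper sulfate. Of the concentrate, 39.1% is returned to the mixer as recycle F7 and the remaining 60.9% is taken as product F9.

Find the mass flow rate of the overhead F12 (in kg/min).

Overall copper sulfate balance (none leaves overhead): copper sulfate in fresh feed = copper sulfate in product, i.e. 1890×0.248 = (1−0.391)·F2·0.503.
F2 = 468.72/(0.503×0.609) = 1530.1 kg/min.
Recycle F7 = 0.391×1530.1 = 598.28 kg/min.
Combined feed F11 = 1890 + 598.28 = 2488.3 kg/min.
Overhead F12 = F11 − F2 = 2488.3 − 1530.1 = 958.15 kg/min.

958.2 kg/min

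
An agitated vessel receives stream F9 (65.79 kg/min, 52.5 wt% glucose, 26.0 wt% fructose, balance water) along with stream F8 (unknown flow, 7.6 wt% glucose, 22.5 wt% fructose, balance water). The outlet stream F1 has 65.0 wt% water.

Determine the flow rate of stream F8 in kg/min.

Let F8 be the unknown flow. Total out = 65.79 + F8.
water balance: 14.145 + 0.699·F8 = 0.650·(65.79 + F8)
(0.699 − 0.650)·F8 = 0.650×65.79 − 14.145 = 28.619
F8 = 28.619 / 0.049 = 584.05 kg/min

584.1 kg/min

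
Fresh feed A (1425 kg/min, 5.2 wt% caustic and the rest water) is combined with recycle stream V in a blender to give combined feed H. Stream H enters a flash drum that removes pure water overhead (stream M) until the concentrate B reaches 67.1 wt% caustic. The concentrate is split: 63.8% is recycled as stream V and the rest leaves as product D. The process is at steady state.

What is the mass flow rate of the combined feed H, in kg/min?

1620 kg/min

Overall caustic balance (none leaves overhead): caustic in fresh feed = caustic in product, i.e. 1425×0.052 = (1−0.638)·B·0.671.
B = 74.1/(0.671×0.362) = 305.06 kg/min.
Recycle V = 0.638×305.06 = 194.63 kg/min.
Combined feed H = 1425 + 194.63 = 1619.6 kg/min.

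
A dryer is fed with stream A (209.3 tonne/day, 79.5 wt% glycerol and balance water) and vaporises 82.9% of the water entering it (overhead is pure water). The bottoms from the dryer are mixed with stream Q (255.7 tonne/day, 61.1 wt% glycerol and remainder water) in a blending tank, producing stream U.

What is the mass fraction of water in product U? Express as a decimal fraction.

0.2487

Vapour removed = 0.829×0.205×209.3 = 35.569 tonne/day; concentrate = 173.73 tonne/day.
water reaching the mixer = 7.337 (from concentrate) + 255.7×0.389 = 106.8 tonne/day.
Product flow = 173.73 + 255.7 = 429.43 tonne/day; water fraction = 0.2487.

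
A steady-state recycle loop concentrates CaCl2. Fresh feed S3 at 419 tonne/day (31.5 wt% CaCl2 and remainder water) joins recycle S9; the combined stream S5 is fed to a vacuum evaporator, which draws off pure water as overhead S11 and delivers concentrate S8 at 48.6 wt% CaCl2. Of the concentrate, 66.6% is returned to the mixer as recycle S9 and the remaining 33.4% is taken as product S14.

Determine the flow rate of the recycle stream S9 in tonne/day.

541.5 tonne/day

Overall CaCl2 balance (none leaves overhead): CaCl2 in fresh feed = CaCl2 in product, i.e. 419×0.315 = (1−0.666)·S8·0.486.
S8 = 131.99/(0.486×0.334) = 813.1 tonne/day.
Recycle S9 = 0.666×813.1 = 541.52 tonne/day.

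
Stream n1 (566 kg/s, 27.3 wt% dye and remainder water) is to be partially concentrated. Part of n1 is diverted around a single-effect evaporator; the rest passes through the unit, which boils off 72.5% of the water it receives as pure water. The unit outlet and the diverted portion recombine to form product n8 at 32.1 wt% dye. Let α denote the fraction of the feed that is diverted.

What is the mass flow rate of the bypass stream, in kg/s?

405.4 kg/s

All 566×0.273 = 154.52 kg/s of dye reaches n8, so n8 = 154.52/0.321 = 481.36 kg/s and vapour = 84.636 kg/s.
The evaporator receives (1−α)·566 of feed at 0.727 water and removes 0.725 of that water:
0.725×0.727×(1−α)×566 = 84.636
(1−α) = 84.636/298.32 = 0.2837;  α = 0.7163.
Bypass flow = 0.7163×566 = 405.42 kg/s.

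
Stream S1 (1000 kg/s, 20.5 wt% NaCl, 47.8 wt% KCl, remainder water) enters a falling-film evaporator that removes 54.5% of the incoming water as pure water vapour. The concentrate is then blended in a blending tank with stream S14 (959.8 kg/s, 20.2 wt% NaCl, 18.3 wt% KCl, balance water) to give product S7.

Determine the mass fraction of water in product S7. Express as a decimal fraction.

0.4110

Vapour removed = 0.545×0.317×1000 = 172.77 kg/s; concentrate = 827.24 kg/s.
water reaching the mixer = 144.23 (from concentrate) + 959.8×0.615 = 734.51 kg/s.
Product flow = 827.24 + 959.8 = 1787 kg/s; water fraction = 0.4110.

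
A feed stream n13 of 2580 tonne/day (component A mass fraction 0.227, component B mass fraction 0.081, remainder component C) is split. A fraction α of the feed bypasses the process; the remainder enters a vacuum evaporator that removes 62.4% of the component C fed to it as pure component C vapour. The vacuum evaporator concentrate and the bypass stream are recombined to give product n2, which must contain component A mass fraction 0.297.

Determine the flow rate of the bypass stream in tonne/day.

1172 tonne/day

All 2580×0.227 = 585.66 tonne/day of component A reaches n2, so n2 = 585.66/0.297 = 1971.9 tonne/day and vapour = 608.08 tonne/day.
The evaporator receives (1−α)·2580 of feed at 0.692 component C and removes 0.624 of that component C:
0.624×0.692×(1−α)×2580 = 608.08
(1−α) = 608.08/1114.1 = 0.5458;  α = 0.4542.
Bypass flow = 0.4542×2580 = 1171.8 tonne/day.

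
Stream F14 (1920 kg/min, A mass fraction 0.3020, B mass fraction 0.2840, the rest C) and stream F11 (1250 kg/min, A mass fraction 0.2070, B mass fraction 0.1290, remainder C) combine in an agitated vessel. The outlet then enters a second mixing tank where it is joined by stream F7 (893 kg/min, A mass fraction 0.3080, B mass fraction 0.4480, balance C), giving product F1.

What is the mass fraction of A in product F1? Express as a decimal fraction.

Overall, product flow = 4063 kg/min.
A in = 1920×0.302 + 1250×0.207 + 893×0.308 = 1113.6 kg/min.
A fraction in F1 = 0.2741.

0.2741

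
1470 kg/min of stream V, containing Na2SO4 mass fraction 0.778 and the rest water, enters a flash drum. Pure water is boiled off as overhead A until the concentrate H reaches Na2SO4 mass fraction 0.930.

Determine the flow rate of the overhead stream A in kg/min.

240.3 kg/min

Na2SO4 is conserved: 1470×0.778 = 1143.7 kg/min all reports to the concentrate.
Concentrate = 1143.7/(target fraction) = 1229.7 kg/min.
Overhead = 1470 − 1229.7 = 240.26 kg/min.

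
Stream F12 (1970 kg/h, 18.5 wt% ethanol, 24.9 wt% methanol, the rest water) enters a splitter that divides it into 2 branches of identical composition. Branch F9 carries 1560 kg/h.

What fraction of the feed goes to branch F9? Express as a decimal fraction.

Fraction to F9 = 1560/1970 = 0.7919.

0.792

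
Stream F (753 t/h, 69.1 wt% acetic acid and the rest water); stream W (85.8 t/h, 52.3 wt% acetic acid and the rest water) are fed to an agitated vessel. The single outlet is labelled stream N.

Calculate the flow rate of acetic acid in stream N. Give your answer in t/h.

565.2 t/h

acetic acid out = acetic acid in = 753×0.691 + 85.8×0.523 = 565.2 t/h.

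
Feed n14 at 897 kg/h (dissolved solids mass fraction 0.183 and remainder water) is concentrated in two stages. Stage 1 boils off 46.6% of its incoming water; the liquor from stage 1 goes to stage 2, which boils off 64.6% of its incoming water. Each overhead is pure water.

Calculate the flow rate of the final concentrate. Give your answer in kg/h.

302.7 kg/h

water in feed = 897×0.817 = 732.85 kg/h.
After stage 1: water left = (1−0.466)×732.85 = 391.34; stream total = 555.49 kg/h.
After stage 2: water left = (1−0.646)×391.34 = 138.53; final concentrate = 302.69 kg/h.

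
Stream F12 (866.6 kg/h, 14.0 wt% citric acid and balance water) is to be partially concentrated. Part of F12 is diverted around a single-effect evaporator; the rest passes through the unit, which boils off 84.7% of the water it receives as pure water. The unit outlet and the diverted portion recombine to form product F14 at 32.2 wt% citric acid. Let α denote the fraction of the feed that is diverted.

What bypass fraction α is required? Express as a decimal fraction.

All 866.6×0.140 = 121.32 kg/h of citric acid reaches F14, so F14 = 121.32/0.322 = 376.78 kg/h and vapour = 489.82 kg/h.
The evaporator receives (1−α)·866.6 of feed at 0.860 water and removes 0.847 of that water:
0.847×0.860×(1−α)×866.6 = 489.82
(1−α) = 489.82/631.25 = 0.7759;  α = 0.2241.

0.224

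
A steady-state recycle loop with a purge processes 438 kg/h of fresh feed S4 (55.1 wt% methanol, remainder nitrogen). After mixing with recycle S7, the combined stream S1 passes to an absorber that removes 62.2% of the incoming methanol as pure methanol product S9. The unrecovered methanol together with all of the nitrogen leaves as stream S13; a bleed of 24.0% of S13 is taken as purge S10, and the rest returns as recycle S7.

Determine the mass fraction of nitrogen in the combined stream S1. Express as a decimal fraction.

nitrogen enters only via S4 and leaves only via the purge: 438×0.449 = 0.240×(nitrogen in S13), and the absorber passes all nitrogen, so nitrogen in S1 = nitrogen in S13 = 819.43 kg/h.
methanol in S1: m_A = 438×0.551 + (1−0.240)·(1−0.622)·m_A, so m_A = 241.34/0.7127 = 338.62 kg/h.
S1 = 338.62 + 819.43 = 1158 kg/h.
nitrogen fraction in S1 = 819.43/1158 = 0.708.

0.708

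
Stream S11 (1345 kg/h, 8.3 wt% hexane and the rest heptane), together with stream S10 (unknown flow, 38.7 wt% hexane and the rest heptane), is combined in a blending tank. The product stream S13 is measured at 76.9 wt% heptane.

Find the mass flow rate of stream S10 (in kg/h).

1276 kg/h

Let S10 be the unknown flow. Total out = 1345 + S10.
heptane balance: 1233.4 + 0.613·S10 = 0.769·(1345 + S10)
(0.613 − 0.769)·S10 = 0.769×1345 − 1233.4 = -199.06
S10 = -199.06 / -0.156 = 1276 kg/h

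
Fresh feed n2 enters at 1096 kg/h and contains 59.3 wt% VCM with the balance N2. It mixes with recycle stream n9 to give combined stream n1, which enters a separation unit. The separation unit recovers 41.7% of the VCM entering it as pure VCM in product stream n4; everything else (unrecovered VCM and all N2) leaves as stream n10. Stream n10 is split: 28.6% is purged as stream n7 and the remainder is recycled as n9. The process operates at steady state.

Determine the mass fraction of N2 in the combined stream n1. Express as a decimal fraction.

0.583

N2 enters only via n2 and leaves only via the purge: 1096×0.407 = 0.286×(N2 in n10), and the separation unit passes all N2, so N2 in n1 = N2 in n10 = 1559.7 kg/h.
VCM in n1: m_A = 1096×0.593 + (1−0.286)·(1−0.417)·m_A, so m_A = 649.93/0.5837 = 1113.4 kg/h.
n1 = 1113.4 + 1559.7 = 2673.1 kg/h.
N2 fraction in n1 = 1559.7/2673.1 = 0.583.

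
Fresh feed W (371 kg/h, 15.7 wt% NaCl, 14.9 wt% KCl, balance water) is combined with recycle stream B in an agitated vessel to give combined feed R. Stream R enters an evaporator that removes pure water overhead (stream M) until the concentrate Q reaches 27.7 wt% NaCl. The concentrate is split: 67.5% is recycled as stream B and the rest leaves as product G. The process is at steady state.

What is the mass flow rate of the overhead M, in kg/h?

160.7 kg/h

Overall NaCl balance (none leaves overhead): NaCl in fresh feed = NaCl in product, i.e. 371×0.157 = (1−0.675)·Q·0.277.
Q = 58.247/(0.277×0.325) = 647.01 kg/h.
Recycle B = 0.675×647.01 = 436.73 kg/h.
Combined feed R = 371 + 436.73 = 807.73 kg/h.
Overhead M = R − Q = 807.73 − 647.01 = 160.72 kg/h.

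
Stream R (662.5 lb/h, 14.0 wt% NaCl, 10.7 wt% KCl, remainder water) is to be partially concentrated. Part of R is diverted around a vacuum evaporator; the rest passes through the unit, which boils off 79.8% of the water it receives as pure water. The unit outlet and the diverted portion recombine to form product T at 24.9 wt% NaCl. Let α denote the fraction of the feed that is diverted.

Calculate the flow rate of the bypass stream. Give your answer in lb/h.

179.9 lb/h

All 662.5×0.140 = 92.75 lb/h of NaCl reaches T, so T = 92.75/0.249 = 372.49 lb/h and vapour = 290.01 lb/h.
The evaporator receives (1−α)·662.5 of feed at 0.753 water and removes 0.798 of that water:
0.798×0.753×(1−α)×662.5 = 290.01
(1−α) = 290.01/398.09 = 0.7285;  α = 0.2715.
Bypass flow = 0.2715×662.5 = 179.87 lb/h.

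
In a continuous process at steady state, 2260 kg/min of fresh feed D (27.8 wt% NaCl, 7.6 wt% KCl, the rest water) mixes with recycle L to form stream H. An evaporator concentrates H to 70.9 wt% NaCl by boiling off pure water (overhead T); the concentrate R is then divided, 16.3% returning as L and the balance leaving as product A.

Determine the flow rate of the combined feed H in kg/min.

2433 kg/min

Overall NaCl balance (none leaves overhead): NaCl in fresh feed = NaCl in product, i.e. 2260×0.278 = (1−0.163)·R·0.709.
R = 628.28/(0.709×0.837) = 1058.7 kg/min.
Recycle L = 0.163×1058.7 = 172.57 kg/min.
Combined feed H = 2260 + 172.57 = 2432.6 kg/min.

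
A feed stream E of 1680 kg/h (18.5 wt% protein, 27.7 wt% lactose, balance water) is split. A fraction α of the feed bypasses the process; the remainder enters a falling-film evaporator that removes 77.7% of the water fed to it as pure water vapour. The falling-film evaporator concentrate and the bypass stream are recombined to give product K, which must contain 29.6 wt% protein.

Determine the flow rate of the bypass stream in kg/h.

All 1680×0.185 = 310.8 kg/h of protein reaches K, so K = 310.8/0.296 = 1050 kg/h and vapour = 630 kg/h.
The evaporator receives (1−α)·1680 of feed at 0.538 water and removes 0.777 of that water:
0.777×0.538×(1−α)×1680 = 630
(1−α) = 630/702.28 = 0.8971;  α = 0.1029.
Bypass flow = 0.1029×1680 = 172.92 kg/h.

172.9 kg/h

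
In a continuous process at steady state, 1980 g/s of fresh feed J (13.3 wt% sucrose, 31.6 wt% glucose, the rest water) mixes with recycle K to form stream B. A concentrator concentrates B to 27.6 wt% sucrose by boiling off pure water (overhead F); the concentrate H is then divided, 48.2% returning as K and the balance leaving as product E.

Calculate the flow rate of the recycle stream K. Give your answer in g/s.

Overall sucrose balance (none leaves overhead): sucrose in fresh feed = sucrose in product, i.e. 1980×0.133 = (1−0.482)·H·0.276.
H = 263.34/(0.276×0.518) = 1842 g/s.
Recycle K = 0.482×1842 = 887.82 g/s.

887.8 g/s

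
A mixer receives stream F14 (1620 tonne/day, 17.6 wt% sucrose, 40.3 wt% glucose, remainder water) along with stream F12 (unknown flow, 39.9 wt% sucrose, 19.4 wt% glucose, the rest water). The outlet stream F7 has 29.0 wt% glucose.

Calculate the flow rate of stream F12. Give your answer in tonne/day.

Let F12 be the unknown flow. Total out = 1620 + F12.
glucose balance: 652.86 + 0.194·F12 = 0.290·(1620 + F12)
(0.194 − 0.290)·F12 = 0.290×1620 − 652.86 = -183.06
F12 = -183.06 / -0.096 = 1906.9 tonne/day

1907 tonne/day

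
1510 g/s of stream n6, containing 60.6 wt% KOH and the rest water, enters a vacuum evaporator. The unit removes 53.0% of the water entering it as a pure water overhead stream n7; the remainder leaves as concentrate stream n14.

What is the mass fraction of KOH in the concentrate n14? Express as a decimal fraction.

0.7659

KOH is not removed: 1510×0.606 = 915.06 g/s of KOH enters n14.
water entering = 1510×0.394 = 594.94 g/s; overhead removed = 0.530×594.94 = 315.32 g/s.
Concentrate = 1510 − 315.32 = 1194.7 g/s.
Mass fraction = 915.06/1194.7 = 0.7659.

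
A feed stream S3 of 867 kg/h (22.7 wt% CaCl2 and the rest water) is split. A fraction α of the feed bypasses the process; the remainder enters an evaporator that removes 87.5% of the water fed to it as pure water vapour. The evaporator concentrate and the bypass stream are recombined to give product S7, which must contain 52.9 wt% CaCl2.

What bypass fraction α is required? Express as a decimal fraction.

All 867×0.227 = 196.81 kg/h of CaCl2 reaches S7, so S7 = 196.81/0.529 = 372.04 kg/h and vapour = 494.96 kg/h.
The evaporator receives (1−α)·867 of feed at 0.773 water and removes 0.875 of that water:
0.875×0.773×(1−α)×867 = 494.96
(1−α) = 494.96/586.42 = 0.8440;  α = 0.1560.

0.156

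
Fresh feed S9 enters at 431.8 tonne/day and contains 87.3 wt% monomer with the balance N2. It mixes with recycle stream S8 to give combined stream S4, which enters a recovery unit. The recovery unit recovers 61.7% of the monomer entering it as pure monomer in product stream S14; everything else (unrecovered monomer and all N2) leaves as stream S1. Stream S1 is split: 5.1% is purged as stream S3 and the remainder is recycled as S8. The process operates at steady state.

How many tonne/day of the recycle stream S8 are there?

N2 enters only via S9 and leaves only via the purge: 431.8×0.127 = 0.051×(N2 in S1), and the recovery unit passes all N2, so N2 in S4 = N2 in S1 = 1075.3 tonne/day.
monomer in S4: m_A = 431.8×0.873 + (1−0.051)·(1−0.617)·m_A, so m_A = 376.96/0.6365 = 592.21 tonne/day.
S1 = (1−0.617)×592.21 + 1075.3 = 1302.1 tonne/day.
Recycle S8 = (1−0.051)×1302.1 = 1235.7 tonne/day.

1236 tonne/day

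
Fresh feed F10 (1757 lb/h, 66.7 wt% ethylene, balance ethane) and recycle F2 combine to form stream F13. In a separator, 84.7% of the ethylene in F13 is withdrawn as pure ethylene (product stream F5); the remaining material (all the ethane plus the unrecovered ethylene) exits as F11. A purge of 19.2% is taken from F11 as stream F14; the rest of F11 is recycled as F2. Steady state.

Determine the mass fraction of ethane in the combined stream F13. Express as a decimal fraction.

ethane enters only via F10 and leaves only via the purge: 1757×0.333 = 0.192×(ethane in F11), and the separator passes all ethane, so ethane in F13 = ethane in F11 = 3047.3 lb/h.
ethylene in F13: m_A = 1757×0.667 + (1−0.192)·(1−0.847)·m_A, so m_A = 1171.9/0.8764 = 1337.2 lb/h.
F13 = 1337.2 + 3047.3 = 4384.5 lb/h.
ethane fraction in F13 = 3047.3/4384.5 = 0.6950.

0.6950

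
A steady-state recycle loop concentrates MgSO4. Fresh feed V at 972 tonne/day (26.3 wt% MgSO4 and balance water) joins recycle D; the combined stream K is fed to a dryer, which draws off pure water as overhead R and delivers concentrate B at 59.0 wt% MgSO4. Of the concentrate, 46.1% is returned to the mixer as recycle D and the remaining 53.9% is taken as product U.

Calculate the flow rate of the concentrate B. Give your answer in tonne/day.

803.9 tonne/day

Overall MgSO4 balance (none leaves overhead): MgSO4 in fresh feed = MgSO4 in product, i.e. 972×0.263 = (1−0.461)·B·0.590.
B = 255.64/(0.590×0.539) = 803.86 tonne/day.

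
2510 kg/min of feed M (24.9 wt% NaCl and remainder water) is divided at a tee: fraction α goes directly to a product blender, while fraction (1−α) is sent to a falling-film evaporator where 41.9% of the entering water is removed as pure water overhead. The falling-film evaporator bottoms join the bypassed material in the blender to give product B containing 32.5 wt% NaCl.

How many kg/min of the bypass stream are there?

All 2510×0.249 = 624.99 kg/min of NaCl reaches B, so B = 624.99/0.325 = 1923 kg/min and vapour = 586.95 kg/min.
The evaporator receives (1−α)·2510 of feed at 0.751 water and removes 0.419 of that water:
0.419×0.751×(1−α)×2510 = 586.95
(1−α) = 586.95/789.82 = 0.7431;  α = 0.2569.
Bypass flow = 0.2569×2510 = 644.69 kg/min.

644.7 kg/min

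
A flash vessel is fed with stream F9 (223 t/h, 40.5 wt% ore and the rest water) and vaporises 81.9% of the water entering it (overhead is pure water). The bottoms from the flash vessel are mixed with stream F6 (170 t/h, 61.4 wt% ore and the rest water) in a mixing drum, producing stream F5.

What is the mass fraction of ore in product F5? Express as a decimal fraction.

0.6847

Vapour removed = 0.819×0.595×223 = 108.67 t/h; concentrate = 114.33 t/h.
ore reaching the mixer = 90.315 (from concentrate) + 170×0.614 = 194.69 t/h.
Product flow = 114.33 + 170 = 284.33 t/h; ore fraction = 0.6847.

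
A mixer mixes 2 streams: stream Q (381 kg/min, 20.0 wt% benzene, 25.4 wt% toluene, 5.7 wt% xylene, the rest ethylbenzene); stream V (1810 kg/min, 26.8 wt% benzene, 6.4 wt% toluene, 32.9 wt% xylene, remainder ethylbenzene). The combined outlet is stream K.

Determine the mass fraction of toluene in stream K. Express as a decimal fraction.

0.097

Total flow out = 381 + 1810 = 2191 kg/min.
toluene in = 381×0.254 + 1810×0.064 = 212.61 kg/min.
toluene mass fraction in K = 212.61/2191 = 0.097.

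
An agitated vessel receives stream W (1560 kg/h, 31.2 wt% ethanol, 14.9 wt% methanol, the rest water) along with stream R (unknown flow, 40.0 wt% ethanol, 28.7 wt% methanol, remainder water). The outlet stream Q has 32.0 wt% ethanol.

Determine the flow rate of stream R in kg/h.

156 kg/h

Let R be the unknown flow. Total out = 1560 + R.
ethanol balance: 486.72 + 0.400·R = 0.320·(1560 + R)
(0.400 − 0.320)·R = 0.320×1560 − 486.72 = 12.48
R = 12.48 / 0.080 = 156 kg/h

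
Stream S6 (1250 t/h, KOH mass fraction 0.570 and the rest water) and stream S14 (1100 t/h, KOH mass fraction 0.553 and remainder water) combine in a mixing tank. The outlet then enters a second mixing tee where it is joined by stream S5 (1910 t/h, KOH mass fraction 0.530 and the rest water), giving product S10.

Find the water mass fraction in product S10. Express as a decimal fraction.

0.452

Overall, product flow = 4260 t/h.
water in = 1250×0.430 + 1100×0.447 + 1910×0.470 = 1926.9 t/h.
water fraction in S10 = 0.452.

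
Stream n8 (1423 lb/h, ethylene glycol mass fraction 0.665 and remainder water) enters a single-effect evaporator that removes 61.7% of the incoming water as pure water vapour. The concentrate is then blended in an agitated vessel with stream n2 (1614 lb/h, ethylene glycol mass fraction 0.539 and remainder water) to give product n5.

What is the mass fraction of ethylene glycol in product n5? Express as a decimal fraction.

0.662

Vapour removed = 0.617×0.335×1423 = 294.13 lb/h; concentrate = 1128.9 lb/h.
ethylene glycol reaching the mixer = 946.3 (from concentrate) + 1614×0.539 = 1816.2 lb/h.
Product flow = 1128.9 + 1614 = 2742.9 lb/h; ethylene glycol fraction = 0.662.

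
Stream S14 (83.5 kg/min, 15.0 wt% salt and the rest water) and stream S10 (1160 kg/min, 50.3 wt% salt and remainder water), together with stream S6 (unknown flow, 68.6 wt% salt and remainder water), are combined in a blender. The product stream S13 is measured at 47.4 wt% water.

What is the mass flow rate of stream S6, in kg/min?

Let S6 be the unknown flow. Total out = 1243.5 + S6.
water balance: 647.5 + 0.314·S6 = 0.474·(1243.5 + S6)
(0.314 − 0.474)·S6 = 0.474×1243.5 − 647.5 = -58.076
S6 = -58.076 / -0.160 = 362.98 kg/min

363 kg/min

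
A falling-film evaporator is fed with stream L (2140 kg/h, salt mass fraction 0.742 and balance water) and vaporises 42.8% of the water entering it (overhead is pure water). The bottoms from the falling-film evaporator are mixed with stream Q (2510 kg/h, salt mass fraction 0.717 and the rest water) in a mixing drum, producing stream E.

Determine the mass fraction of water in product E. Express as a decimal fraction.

0.232

Vapour removed = 0.428×0.258×2140 = 236.31 kg/h; concentrate = 1903.7 kg/h.
water reaching the mixer = 315.81 (from concentrate) + 2510×0.283 = 1026.1 kg/h.
Product flow = 1903.7 + 2510 = 4413.7 kg/h; water fraction = 0.232.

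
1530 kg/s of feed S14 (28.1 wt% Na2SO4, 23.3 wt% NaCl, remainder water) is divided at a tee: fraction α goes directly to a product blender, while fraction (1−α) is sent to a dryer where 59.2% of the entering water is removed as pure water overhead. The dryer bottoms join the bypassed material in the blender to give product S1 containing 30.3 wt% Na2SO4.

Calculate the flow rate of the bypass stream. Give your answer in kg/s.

All 1530×0.281 = 429.93 kg/s of Na2SO4 reaches S1, so S1 = 429.93/0.303 = 1418.9 kg/s and vapour = 111.09 kg/s.
The evaporator receives (1−α)·1530 of feed at 0.486 water and removes 0.592 of that water:
0.592×0.486×(1−α)×1530 = 111.09
(1−α) = 111.09/440.2 = 0.2524;  α = 0.7476.
Bypass flow = 0.7476×1530 = 1143.9 kg/s.

1144 kg/s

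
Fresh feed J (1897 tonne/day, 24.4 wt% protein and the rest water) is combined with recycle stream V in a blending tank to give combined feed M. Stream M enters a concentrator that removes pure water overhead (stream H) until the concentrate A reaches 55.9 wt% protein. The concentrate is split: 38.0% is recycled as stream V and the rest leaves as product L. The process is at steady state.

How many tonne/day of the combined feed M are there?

2405 tonne/day

Overall protein balance (none leaves overhead): protein in fresh feed = protein in product, i.e. 1897×0.244 = (1−0.380)·A·0.559.
A = 462.87/(0.559×0.620) = 1335.5 tonne/day.
Recycle V = 0.380×1335.5 = 507.5 tonne/day.
Combined feed M = 1897 + 507.5 = 2404.5 tonne/day.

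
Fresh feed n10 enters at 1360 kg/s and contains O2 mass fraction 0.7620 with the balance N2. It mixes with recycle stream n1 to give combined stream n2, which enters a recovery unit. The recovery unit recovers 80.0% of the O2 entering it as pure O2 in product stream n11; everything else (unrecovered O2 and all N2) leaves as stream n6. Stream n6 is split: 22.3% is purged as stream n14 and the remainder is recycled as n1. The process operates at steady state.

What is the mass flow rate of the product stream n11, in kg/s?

981.6 kg/s

O2 in n2: m_A = 1360×0.762 + (1−0.223)·(1−0.800)·m_A, so m_A = 1036.3/0.8446 = 1227 kg/s.
Product n11 = 0.800×1227 = 981.6 kg/s.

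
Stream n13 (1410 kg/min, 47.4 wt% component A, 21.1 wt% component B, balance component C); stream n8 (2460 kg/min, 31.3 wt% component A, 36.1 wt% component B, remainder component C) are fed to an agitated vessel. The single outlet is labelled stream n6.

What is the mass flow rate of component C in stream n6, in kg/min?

component C out = component C in = 1410×0.315 + 2460×0.326 = 1246.1 kg/min.

1246 kg/min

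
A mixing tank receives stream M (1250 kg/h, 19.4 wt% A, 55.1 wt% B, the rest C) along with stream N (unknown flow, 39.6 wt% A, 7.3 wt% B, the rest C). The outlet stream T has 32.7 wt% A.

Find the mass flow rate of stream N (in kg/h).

Let N be the unknown flow. Total out = 1250 + N.
A balance: 242.5 + 0.396·N = 0.327·(1250 + N)
(0.396 − 0.327)·N = 0.327×1250 − 242.5 = 166.25
N = 166.25 / 0.069 = 2409.4 kg/h

2409 kg/h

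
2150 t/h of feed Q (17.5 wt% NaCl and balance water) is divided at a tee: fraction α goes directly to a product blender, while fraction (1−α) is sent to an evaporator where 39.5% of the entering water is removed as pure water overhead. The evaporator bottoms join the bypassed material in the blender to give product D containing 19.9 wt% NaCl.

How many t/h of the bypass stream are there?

1354 t/h

All 2150×0.175 = 376.25 t/h of NaCl reaches D, so D = 376.25/0.199 = 1890.7 t/h and vapour = 259.3 t/h.
The evaporator receives (1−α)·2150 of feed at 0.825 water and removes 0.395 of that water:
0.395×0.825×(1−α)×2150 = 259.3
(1−α) = 259.3/700.63 = 0.3701;  α = 0.6299.
Bypass flow = 0.6299×2150 = 1354.3 t/h.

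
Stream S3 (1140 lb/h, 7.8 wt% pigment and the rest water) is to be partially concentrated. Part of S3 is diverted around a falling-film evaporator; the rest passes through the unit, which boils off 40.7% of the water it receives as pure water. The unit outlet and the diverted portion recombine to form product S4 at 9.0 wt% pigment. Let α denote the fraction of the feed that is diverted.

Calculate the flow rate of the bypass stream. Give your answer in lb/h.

All 1140×0.078 = 88.92 lb/h of pigment reaches S4, so S4 = 88.92/0.090 = 988 lb/h and vapour = 152 lb/h.
The evaporator receives (1−α)·1140 of feed at 0.922 water and removes 0.407 of that water:
0.407×0.922×(1−α)×1140 = 152
(1−α) = 152/427.79 = 0.3553;  α = 0.6447.
Bypass flow = 0.6447×1140 = 734.94 lb/h.

734.9 lb/h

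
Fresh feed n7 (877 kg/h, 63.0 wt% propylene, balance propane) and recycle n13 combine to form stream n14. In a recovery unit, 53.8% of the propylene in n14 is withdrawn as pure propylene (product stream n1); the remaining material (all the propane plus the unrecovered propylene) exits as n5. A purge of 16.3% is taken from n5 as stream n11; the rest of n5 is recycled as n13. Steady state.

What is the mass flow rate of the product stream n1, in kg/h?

propylene in n14: m_A = 877×0.630 + (1−0.163)·(1−0.538)·m_A, so m_A = 552.51/0.6133 = 900.87 kg/h.
Product n1 = 0.538×900.87 = 484.67 kg/h.

484.7 kg/h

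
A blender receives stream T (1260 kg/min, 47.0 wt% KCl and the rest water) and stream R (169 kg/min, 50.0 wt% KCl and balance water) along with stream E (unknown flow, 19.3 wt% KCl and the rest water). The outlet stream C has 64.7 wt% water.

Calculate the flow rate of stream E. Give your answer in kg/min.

Let E be the unknown flow. Total out = 1429 + E.
water balance: 752.3 + 0.807·E = 0.647·(1429 + E)
(0.807 − 0.647)·E = 0.647×1429 − 752.3 = 172.26
E = 172.26 / 0.160 = 1076.6 kg/min

1077 kg/min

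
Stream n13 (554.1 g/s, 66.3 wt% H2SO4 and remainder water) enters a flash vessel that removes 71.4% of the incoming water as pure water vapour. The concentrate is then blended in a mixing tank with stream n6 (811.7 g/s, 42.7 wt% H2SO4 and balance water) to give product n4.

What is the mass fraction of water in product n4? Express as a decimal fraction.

Vapour removed = 0.714×0.337×554.1 = 133.33 g/s; concentrate = 420.77 g/s.
water reaching the mixer = 53.405 (from concentrate) + 811.7×0.573 = 518.51 g/s.
Product flow = 420.77 + 811.7 = 1232.5 g/s; water fraction = 0.4207.

0.4207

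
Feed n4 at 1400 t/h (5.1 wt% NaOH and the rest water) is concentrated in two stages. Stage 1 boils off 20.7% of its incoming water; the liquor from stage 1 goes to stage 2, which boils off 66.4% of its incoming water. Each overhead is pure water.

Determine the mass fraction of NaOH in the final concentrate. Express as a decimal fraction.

0.168

water in feed = 1400×0.949 = 1328.6 t/h.
After stage 1: water left = (1−0.207)×1328.6 = 1053.6; stream total = 1125 t/h.
After stage 2: water left = (1−0.664)×1053.6 = 354; final concentrate = 425.4 t/h.
NaOH fraction = 71.4/425.4 = 0.168.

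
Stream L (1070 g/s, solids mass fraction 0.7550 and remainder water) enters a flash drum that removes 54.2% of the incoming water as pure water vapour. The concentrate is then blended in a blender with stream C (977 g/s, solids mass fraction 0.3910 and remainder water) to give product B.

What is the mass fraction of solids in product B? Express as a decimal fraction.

0.6246

Vapour removed = 0.542×0.245×1070 = 142.09 g/s; concentrate = 927.91 g/s.
solids reaching the mixer = 807.85 (from concentrate) + 977×0.391 = 1189.9 g/s.
Product flow = 927.91 + 977 = 1904.9 g/s; solids fraction = 0.6246.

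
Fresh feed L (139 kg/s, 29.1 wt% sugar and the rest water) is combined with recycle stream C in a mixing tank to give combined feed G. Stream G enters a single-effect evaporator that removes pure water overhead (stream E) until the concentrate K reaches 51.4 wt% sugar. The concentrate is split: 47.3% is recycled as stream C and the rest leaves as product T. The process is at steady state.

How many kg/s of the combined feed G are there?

209.6 kg/s

Overall sugar balance (none leaves overhead): sugar in fresh feed = sugar in product, i.e. 139×0.291 = (1−0.473)·K·0.514.
K = 40.449/(0.514×0.527) = 149.33 kg/s.
Recycle C = 0.473×149.33 = 70.631 kg/s.
Combined feed G = 139 + 70.631 = 209.63 kg/s.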